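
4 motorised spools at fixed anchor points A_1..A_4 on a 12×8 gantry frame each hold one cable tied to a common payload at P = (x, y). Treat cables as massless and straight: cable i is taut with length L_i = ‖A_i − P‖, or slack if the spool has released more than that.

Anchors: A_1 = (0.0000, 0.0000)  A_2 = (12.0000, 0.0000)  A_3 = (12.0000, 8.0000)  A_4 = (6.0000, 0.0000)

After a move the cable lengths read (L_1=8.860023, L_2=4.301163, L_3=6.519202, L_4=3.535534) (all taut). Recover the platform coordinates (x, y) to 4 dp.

each cable: (A_i−P)·(A_i−P) = L_i²; let k_i = ‖A_i‖²−L_i²
k_1 = 0.0000+0.0000−78.5000 = -78.5000
row 1: -24.0000x + 0.0000y = -204.0000  (k_2=125.5000)
row 2: -24.0000x − 16.0000y = -244.0000  (k_3=165.5000)
row 3: -12.0000x + 0.0000y = -102.0000  (k_4=23.5000)
Cramer on rows 1–2 → x = 8.5000, y = 2.5000
check cable 4: ‖A_4−P‖² = 12.5000 ≈ L_4² = 12.5000 ✓

(8.5000, 2.5000)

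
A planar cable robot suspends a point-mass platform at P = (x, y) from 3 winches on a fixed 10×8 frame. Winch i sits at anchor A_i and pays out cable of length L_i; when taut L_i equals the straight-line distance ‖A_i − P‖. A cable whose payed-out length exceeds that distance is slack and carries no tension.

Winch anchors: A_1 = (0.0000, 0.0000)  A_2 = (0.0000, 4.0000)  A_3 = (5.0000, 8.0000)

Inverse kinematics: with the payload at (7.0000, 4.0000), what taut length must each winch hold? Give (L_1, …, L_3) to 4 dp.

L_1: Δ = A_1−P = (-7.0000, -4.0000) → ‖Δ‖ = √65.0000 = 8.0623
L_2: Δ = A_2−P = (-7.0000, 0.0000) → ‖Δ‖ = √49.0000 = 7.0000
L_3: Δ = A_3−P = (-2.0000, 4.0000) → ‖Δ‖ = √20.0000 = 4.4721

(8.0623, 7.0000, 4.4721)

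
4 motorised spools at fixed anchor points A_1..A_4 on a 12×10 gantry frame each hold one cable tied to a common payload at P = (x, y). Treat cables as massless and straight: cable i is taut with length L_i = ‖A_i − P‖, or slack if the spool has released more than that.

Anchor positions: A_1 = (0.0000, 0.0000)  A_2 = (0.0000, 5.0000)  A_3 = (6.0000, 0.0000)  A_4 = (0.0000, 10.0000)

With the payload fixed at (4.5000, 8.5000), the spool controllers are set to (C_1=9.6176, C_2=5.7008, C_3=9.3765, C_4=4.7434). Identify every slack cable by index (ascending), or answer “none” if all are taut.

3

cable 1: L_1 = ‖A_1−P‖ = 9.6177;  C_1 = 9.6176 → taut
cable 2: L_2 = ‖A_2−P‖ = 5.7009;  C_2 = 5.7008 → taut
cable 3: L_3 = ‖A_3−P‖ = 8.6313;  C_3 = 9.3765 → slack
cable 4: L_4 = ‖A_4−P‖ = 4.7434;  C_4 = 4.7434 → taut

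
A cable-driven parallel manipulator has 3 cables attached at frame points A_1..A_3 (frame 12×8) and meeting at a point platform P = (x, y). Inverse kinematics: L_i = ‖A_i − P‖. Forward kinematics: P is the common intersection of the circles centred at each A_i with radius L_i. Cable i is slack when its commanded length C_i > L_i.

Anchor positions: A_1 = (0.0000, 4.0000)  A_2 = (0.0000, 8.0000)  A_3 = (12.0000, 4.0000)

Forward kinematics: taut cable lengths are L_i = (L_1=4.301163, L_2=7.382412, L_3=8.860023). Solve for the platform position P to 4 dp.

circle eqns → linear via eq_j − eq_1; set q_j = A_j·A_j − L_j²
q_1 = 0.0000+16.0000−18.5000 = -2.5000
0.0000·x − 8.0000·y = q_1−q_2 = -12.0000
-24.0000·x + 0.0000·y = q_1−q_3 = -84.0000
solve first two rows → x=3.5000, y=1.5000

(3.5000, 1.5000)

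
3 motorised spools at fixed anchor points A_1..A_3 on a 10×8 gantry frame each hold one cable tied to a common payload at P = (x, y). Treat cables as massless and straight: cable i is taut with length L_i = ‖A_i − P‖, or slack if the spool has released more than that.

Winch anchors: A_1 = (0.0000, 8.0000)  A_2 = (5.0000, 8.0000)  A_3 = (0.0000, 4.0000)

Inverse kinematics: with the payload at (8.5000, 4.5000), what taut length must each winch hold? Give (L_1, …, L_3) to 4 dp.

(9.1924, 4.9497, 8.5147)

cable 1: Δx=-8.5000, Δy=3.5000; L_1 = √(Δx²+Δy²) = 9.1924
cable 2: Δx=-3.5000, Δy=3.5000; L_2 = √(Δx²+Δy²) = 4.9497
cable 3: Δx=-8.5000, Δy=-0.5000; L_3 = √(Δx²+Δy²) = 8.5147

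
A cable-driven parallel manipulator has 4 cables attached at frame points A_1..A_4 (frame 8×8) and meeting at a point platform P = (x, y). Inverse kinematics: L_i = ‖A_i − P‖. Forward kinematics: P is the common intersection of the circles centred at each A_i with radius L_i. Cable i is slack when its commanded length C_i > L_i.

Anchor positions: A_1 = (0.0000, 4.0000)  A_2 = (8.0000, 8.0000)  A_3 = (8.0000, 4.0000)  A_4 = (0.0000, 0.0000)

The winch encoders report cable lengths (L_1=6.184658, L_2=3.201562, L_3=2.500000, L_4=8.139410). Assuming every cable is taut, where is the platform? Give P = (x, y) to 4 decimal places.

circle eqns → linear via eq_j − eq_1; set c_j = A_j·A_j − L_j²
c_1 = 0.0000+16.0000−38.2500 = -22.2500
-16.0000·x − 8.0000·y = c_1−c_2 = -140.0000
-16.0000·x + 0.0000·y = c_1−c_3 = -96.0000
0.0000·x + 8.0000·y = c_1−c_4 = 44.0000
solve first two rows → x=6.0000, y=5.5000
check cable 4: ‖A_4−P‖² = 66.2500 ≈ L_4² = 66.2500 ✓

(6.0000, 5.5000)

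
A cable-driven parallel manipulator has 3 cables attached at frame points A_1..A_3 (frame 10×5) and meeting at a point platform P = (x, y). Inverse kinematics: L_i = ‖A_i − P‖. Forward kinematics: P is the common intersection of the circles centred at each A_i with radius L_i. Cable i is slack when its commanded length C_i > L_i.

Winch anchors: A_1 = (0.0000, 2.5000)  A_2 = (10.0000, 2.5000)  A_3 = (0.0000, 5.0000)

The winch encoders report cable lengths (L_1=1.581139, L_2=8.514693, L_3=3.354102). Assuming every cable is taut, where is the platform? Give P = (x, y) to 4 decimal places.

each cable: (A_i−P)·(A_i−P) = L_i²; let k_i = ‖A_i‖²−L_i²
k_1 = 0.0000+6.2500−2.5000 = 3.7500
row 1: -20.0000x + 0.0000y = -30.0000  (k_2=33.7500)
row 2: 0.0000x − 5.0000y = -10.0000  (k_3=13.7500)
Cramer on rows 1–2 → x = 1.5000, y = 2.0000

(1.5000, 2.0000)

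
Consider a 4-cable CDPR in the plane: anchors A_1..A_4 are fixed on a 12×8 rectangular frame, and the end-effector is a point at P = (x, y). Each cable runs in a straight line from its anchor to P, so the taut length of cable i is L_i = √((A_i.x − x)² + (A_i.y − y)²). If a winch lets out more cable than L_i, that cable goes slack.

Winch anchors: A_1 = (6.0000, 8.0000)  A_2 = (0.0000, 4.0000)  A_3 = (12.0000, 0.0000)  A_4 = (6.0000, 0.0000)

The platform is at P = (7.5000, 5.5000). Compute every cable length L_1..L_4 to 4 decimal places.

L_1: Δ = A_1−P = (-1.5000, 2.5000) → ‖Δ‖ = √8.5000 = 2.9155
L_2: Δ = A_2−P = (-7.5000, -1.5000) → ‖Δ‖ = √58.5000 = 7.6485
L_3: Δ = A_3−P = (4.5000, -5.5000) → ‖Δ‖ = √50.5000 = 7.1063
L_4: Δ = A_4−P = (-1.5000, -5.5000) → ‖Δ‖ = √32.5000 = 5.7009

(2.9155, 7.6485, 7.1063, 5.7009)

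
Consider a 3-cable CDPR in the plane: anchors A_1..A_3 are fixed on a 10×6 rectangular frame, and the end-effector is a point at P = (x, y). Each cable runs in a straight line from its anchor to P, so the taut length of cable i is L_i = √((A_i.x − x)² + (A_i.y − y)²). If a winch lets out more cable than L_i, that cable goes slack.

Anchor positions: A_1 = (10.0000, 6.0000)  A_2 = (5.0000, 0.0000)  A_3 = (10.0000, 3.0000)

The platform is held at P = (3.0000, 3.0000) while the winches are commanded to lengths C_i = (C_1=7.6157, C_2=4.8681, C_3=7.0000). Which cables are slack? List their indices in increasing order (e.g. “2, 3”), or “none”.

cable 1: L_1 = ‖A_1−P‖ = 7.6158;  C_1 = 7.6157 → taut
cable 2: L_2 = ‖A_2−P‖ = 3.6056;  C_2 = 4.8681 → slack
cable 3: L_3 = ‖A_3−P‖ = 7.0000;  C_3 = 7.0000 → taut

2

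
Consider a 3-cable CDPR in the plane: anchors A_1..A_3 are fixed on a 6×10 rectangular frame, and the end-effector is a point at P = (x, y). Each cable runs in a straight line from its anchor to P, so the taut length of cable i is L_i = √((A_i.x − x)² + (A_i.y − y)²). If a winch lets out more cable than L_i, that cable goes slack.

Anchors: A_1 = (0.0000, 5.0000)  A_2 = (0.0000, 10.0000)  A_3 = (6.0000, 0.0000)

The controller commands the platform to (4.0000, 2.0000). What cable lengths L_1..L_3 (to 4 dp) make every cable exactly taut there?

(5.0000, 8.9443, 2.8284)

L_1 = √((0.0000−4.0000)² + (5.0000−2.0000)²) = 5.0000
L_2 = √((0.0000−4.0000)² + (10.0000−2.0000)²) = 8.9443
L_3 = √((6.0000−4.0000)² + (0.0000−2.0000)²) = 2.8284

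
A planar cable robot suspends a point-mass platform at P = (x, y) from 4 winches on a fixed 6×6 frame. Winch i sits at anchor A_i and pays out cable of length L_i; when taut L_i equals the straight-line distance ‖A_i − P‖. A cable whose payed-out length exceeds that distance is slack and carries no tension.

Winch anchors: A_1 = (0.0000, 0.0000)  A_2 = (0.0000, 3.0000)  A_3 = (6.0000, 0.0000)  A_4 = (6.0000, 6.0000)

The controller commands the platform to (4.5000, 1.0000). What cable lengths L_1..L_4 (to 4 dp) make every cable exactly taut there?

L_1: Δ = A_1−P = (-4.5000, -1.0000) → ‖Δ‖ = √21.2500 = 4.6098
L_2: Δ = A_2−P = (-4.5000, 2.0000) → ‖Δ‖ = √24.2500 = 4.9244
L_3: Δ = A_3−P = (1.5000, -1.0000) → ‖Δ‖ = √3.2500 = 1.8028
L_4: Δ = A_4−P = (1.5000, 5.0000) → ‖Δ‖ = √27.2500 = 5.2202

(4.6098, 4.9244, 1.8028, 5.2202)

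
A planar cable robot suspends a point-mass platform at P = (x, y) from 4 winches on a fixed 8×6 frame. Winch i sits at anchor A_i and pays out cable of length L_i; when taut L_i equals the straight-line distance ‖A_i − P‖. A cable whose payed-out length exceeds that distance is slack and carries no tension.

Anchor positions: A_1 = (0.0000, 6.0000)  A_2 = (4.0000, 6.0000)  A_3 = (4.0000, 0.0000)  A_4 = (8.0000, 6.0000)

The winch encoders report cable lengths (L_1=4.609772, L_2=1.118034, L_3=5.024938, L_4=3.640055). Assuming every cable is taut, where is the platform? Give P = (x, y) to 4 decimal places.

expand ‖A_i−P‖²=L_i² and subtract eq 1 (q_i ≔ ‖A_i‖²−L_i²)
q_1 = 0.0000+36.0000−21.2500 = 14.7500
eq1−eq2 → [-8.0000  0.0000]·P = -36.0000
eq1−eq3 → [-8.0000  12.0000]·P = 24.0000
eq1−eq4 → [-16.0000  0.0000]·P = -72.0000
2×2 solve → P = (4.5000, 5.0000)
check cable 4: ‖A_4−P‖² = 13.2500 ≈ L_4² = 13.2500 ✓

(4.5000, 5.0000)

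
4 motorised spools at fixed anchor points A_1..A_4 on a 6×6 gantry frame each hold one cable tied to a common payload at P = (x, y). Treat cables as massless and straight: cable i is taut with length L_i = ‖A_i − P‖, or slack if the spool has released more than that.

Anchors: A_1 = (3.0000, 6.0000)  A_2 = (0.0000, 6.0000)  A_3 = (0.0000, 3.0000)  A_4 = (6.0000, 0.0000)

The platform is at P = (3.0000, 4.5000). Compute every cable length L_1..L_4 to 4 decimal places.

cable 1: Δx=0.0000, Δy=1.5000; L_1 = √(Δx²+Δy²) = 1.5000
cable 2: Δx=-3.0000, Δy=1.5000; L_2 = √(Δx²+Δy²) = 3.3541
cable 3: Δx=-3.0000, Δy=-1.5000; L_3 = √(Δx²+Δy²) = 3.3541
cable 4: Δx=3.0000, Δy=-4.5000; L_4 = √(Δx²+Δy²) = 5.4083

(1.5000, 3.3541, 3.3541, 5.4083)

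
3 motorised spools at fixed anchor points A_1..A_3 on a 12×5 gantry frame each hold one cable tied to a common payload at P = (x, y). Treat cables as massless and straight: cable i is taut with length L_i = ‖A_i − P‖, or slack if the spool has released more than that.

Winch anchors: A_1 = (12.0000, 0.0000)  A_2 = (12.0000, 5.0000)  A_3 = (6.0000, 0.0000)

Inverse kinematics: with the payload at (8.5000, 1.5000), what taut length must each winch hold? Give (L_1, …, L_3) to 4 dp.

L_1: Δ = A_1−P = (3.5000, -1.5000) → ‖Δ‖ = √14.5000 = 3.8079
L_2: Δ = A_2−P = (3.5000, 3.5000) → ‖Δ‖ = √24.5000 = 4.9497
L_3: Δ = A_3−P = (-2.5000, -1.5000) → ‖Δ‖ = √8.5000 = 2.9155

(3.8079, 4.9497, 2.9155)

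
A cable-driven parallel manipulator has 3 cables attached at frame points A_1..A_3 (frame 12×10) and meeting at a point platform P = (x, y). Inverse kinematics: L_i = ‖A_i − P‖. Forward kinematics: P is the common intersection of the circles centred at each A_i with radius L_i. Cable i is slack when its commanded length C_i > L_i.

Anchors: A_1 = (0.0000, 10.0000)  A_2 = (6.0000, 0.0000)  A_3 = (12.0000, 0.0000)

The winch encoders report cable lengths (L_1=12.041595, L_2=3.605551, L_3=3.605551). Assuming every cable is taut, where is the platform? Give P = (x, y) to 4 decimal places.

circle eqns → linear via eq_j − eq_1; set k_j = A_j·A_j − L_j²
k_1 = 0.0000+100.0000−145.0000 = -45.0000
-12.0000·x + 20.0000·y = k_1−k_2 = -68.0000
-24.0000·x + 20.0000·y = k_1−k_3 = -176.0000
solve first two rows → x=9.0000, y=2.0000

(9.0000, 2.0000)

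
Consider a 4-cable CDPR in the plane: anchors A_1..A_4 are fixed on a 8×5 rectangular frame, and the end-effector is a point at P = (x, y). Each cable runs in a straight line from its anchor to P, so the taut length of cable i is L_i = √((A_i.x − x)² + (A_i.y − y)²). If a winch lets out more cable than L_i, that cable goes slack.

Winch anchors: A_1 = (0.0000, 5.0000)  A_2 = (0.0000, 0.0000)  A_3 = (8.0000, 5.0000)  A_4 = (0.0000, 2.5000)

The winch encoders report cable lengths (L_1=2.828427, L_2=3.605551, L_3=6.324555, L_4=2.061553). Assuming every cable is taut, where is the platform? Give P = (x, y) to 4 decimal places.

(2.0000, 3.0000)

expand ‖A_i−P‖²=L_i² and subtract eq 1 (c_i ≔ ‖A_i‖²−L_i²)
c_1 = 0.0000+25.0000−8.0000 = 17.0000
eq1−eq2 → [0.0000  10.0000]·P = 30.0000
eq1−eq3 → [-16.0000  0.0000]·P = -32.0000
eq1−eq4 → [0.0000  5.0000]·P = 15.0000
2×2 solve → P = (2.0000, 3.0000)
check cable 4: ‖A_4−P‖² = 4.2500 ≈ L_4² = 4.2500 ✓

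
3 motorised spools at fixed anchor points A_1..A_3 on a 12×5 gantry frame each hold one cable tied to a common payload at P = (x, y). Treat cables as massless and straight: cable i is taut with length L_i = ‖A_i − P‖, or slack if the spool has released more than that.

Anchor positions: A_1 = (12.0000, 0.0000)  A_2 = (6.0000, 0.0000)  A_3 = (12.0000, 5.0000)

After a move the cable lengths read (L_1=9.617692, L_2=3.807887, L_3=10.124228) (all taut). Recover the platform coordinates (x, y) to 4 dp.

(2.5000, 1.5000)

circle eqns → linear via eq_j − eq_1; set c_j = A_j·A_j − L_j²
c_1 = 144.0000+0.0000−92.5000 = 51.5000
12.0000·x + 0.0000·y = c_1−c_2 = 30.0000
0.0000·x − 10.0000·y = c_1−c_3 = -15.0000
solve first two rows → x=2.5000, y=1.5000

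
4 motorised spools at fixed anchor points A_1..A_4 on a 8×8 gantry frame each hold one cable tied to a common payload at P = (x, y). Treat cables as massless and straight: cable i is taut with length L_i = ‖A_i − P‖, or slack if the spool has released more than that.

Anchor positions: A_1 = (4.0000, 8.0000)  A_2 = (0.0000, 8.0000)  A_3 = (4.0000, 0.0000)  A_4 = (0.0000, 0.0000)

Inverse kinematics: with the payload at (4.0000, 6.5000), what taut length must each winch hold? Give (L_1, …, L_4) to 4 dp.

cable 1: Δx=0.0000, Δy=1.5000; L_1 = √(Δx²+Δy²) = 1.5000
cable 2: Δx=-4.0000, Δy=1.5000; L_2 = √(Δx²+Δy²) = 4.2720
cable 3: Δx=0.0000, Δy=-6.5000; L_3 = √(Δx²+Δy²) = 6.5000
cable 4: Δx=-4.0000, Δy=-6.5000; L_4 = √(Δx²+Δy²) = 7.6322

(1.5000, 4.2720, 6.5000, 7.6322)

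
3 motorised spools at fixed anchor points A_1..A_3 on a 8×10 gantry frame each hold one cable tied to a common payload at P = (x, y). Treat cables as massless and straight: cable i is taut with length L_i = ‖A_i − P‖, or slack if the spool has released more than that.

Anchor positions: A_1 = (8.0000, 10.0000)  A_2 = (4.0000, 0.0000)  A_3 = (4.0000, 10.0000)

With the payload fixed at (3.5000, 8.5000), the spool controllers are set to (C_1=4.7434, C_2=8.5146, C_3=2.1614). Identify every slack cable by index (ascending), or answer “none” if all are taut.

3

cable 1: √((4.5000)²+(1.5000)²)=4.7434, C_1=4.7434: taut
cable 2: √((0.5000)²+(-8.5000)²)=8.5147, C_2=8.5146: taut
cable 3: √((0.5000)²+(1.5000)²)=1.5811, C_3=2.1614: slack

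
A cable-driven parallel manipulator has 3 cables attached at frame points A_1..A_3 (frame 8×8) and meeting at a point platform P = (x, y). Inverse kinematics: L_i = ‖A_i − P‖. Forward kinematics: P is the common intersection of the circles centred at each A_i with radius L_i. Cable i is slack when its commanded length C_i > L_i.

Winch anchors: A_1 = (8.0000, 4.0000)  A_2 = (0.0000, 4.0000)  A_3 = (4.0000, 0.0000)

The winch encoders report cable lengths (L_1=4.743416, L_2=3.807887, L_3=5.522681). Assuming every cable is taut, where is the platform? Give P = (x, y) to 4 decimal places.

(3.5000, 5.5000)

each cable: (A_i−P)·(A_i−P) = L_i²; let c_i = ‖A_i‖²−L_i²
c_1 = 64.0000+16.0000−22.5000 = 57.5000
row 1: 16.0000x + 0.0000y = 56.0000  (c_2=1.5000)
row 2: 8.0000x + 8.0000y = 72.0000  (c_3=-14.5000)
Cramer on rows 1–2 → x = 3.5000, y = 5.5000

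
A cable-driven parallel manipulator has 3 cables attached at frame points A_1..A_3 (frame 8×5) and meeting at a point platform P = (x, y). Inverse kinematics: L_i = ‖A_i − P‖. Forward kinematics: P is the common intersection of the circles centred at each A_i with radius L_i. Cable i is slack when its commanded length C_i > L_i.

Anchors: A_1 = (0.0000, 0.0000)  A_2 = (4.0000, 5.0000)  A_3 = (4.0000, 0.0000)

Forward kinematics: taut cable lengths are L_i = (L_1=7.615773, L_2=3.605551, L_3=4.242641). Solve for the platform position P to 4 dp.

each cable: (A_i−P)·(A_i−P) = L_i²; let c_i = ‖A_i‖²−L_i²
c_1 = 0.0000+0.0000−58.0000 = -58.0000
row 1: -8.0000x − 10.0000y = -86.0000  (c_2=28.0000)
row 2: -8.0000x + 0.0000y = -56.0000  (c_3=-2.0000)
Cramer on rows 1–2 → x = 7.0000, y = 3.0000

(7.0000, 3.0000)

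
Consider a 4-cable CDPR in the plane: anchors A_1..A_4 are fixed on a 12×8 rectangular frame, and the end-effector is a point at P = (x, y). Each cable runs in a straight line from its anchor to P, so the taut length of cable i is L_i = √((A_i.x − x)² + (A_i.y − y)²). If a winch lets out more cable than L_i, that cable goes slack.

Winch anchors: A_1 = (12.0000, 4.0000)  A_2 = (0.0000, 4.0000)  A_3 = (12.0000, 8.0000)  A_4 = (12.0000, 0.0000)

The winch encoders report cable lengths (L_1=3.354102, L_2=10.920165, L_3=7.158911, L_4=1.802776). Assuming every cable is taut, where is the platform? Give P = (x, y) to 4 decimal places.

(10.5000, 1.0000)

circle eqns → linear via eq_j − eq_1; set c_j = A_j·A_j − L_j²
c_1 = 144.0000+16.0000−11.2500 = 148.7500
24.0000·x + 0.0000·y = c_1−c_2 = 252.0000
0.0000·x − 8.0000·y = c_1−c_3 = -8.0000
0.0000·x + 8.0000·y = c_1−c_4 = 8.0000
solve first two rows → x=10.5000, y=1.0000
check cable 4: ‖A_4−P‖² = 3.2500 ≈ L_4² = 3.2500 ✓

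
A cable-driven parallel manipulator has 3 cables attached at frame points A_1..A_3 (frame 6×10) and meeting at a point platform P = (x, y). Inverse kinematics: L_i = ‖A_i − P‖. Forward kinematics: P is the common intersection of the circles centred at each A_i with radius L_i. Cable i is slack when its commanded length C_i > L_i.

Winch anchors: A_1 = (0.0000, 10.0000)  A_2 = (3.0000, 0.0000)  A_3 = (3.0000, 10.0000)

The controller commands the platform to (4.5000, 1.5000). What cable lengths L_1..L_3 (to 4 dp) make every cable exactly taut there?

L_1 = √((0.0000−4.5000)² + (10.0000−1.5000)²) = 9.6177
L_2 = √((3.0000−4.5000)² + (0.0000−1.5000)²) = 2.1213
L_3 = √((3.0000−4.5000)² + (10.0000−1.5000)²) = 8.6313

(9.6177, 2.1213, 8.6313)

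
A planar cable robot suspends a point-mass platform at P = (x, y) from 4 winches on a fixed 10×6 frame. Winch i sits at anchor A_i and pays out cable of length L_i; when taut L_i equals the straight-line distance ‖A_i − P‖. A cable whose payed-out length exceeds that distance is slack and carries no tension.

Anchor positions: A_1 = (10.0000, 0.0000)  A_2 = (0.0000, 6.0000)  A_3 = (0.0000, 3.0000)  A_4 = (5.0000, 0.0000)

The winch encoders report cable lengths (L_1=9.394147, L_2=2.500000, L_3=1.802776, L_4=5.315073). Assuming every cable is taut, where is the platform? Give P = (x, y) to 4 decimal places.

(1.5000, 4.0000)

each cable: (A_i−P)·(A_i−P) = L_i²; let k_i = ‖A_i‖²−L_i²
k_1 = 100.0000+0.0000−88.2500 = 11.7500
row 1: 20.0000x − 12.0000y = -18.0000  (k_2=29.7500)
row 2: 20.0000x − 6.0000y = 6.0000  (k_3=5.7500)
row 3: 10.0000x + 0.0000y = 15.0000  (k_4=-3.2500)
Cramer on rows 1–2 → x = 1.5000, y = 4.0000
check cable 4: ‖A_4−P‖² = 28.2500 ≈ L_4² = 28.2500 ✓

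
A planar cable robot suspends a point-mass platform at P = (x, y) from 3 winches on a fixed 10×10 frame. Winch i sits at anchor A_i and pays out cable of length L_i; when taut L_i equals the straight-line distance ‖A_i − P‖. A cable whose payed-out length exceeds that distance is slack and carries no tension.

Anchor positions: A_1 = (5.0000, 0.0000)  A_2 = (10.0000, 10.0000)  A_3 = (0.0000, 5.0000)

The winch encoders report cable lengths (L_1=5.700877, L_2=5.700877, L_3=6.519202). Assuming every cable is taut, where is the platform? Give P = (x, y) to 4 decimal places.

(6.5000, 5.5000)

circle eqns → linear via eq_j − eq_1; set q_j = A_j·A_j − L_j²
q_1 = 25.0000+0.0000−32.5000 = -7.5000
-10.0000·x − 20.0000·y = q_1−q_2 = -175.0000
10.0000·x − 10.0000·y = q_1−q_3 = 10.0000
solve first two rows → x=6.5000, y=5.5000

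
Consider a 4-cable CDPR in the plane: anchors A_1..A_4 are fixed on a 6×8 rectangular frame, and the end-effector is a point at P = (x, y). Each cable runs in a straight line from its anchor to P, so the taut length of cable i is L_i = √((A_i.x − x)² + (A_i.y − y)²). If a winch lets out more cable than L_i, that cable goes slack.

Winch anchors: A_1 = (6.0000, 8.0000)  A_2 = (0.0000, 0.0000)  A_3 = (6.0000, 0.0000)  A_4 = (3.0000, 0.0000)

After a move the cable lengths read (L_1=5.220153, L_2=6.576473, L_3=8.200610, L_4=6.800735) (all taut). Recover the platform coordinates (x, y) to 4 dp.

(1.0000, 6.5000)

each cable: (A_i−P)·(A_i−P) = L_i²; let c_i = ‖A_i‖²−L_i²
c_1 = 36.0000+64.0000−27.2500 = 72.7500
row 1: 12.0000x + 16.0000y = 116.0000  (c_2=-43.2500)
row 2: 0.0000x + 16.0000y = 104.0000  (c_3=-31.2500)
row 3: 6.0000x + 16.0000y = 110.0000  (c_4=-37.2500)
Cramer on rows 1–2 → x = 1.0000, y = 6.5000
check cable 4: ‖A_4−P‖² = 46.2500 ≈ L_4² = 46.2500 ✓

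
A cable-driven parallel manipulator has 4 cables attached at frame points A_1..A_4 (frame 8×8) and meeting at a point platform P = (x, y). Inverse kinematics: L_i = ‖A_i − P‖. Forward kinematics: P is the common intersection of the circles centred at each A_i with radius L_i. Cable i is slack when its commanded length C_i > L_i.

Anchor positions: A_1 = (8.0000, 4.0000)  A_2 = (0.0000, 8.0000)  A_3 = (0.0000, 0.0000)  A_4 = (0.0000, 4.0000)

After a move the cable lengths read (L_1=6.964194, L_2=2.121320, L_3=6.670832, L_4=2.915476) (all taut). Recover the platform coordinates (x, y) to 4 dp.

expand ‖A_i−P‖²=L_i² and subtract eq 1 (k_i ≔ ‖A_i‖²−L_i²)
k_1 = 64.0000+16.0000−48.5000 = 31.5000
eq1−eq2 → [16.0000  -8.0000]·P = -28.0000
eq1−eq3 → [16.0000  8.0000]·P = 76.0000
eq1−eq4 → [16.0000  0.0000]·P = 24.0000
2×2 solve → P = (1.5000, 6.5000)
check cable 4: ‖A_4−P‖² = 8.5000 ≈ L_4² = 8.5000 ✓

(1.5000, 6.5000)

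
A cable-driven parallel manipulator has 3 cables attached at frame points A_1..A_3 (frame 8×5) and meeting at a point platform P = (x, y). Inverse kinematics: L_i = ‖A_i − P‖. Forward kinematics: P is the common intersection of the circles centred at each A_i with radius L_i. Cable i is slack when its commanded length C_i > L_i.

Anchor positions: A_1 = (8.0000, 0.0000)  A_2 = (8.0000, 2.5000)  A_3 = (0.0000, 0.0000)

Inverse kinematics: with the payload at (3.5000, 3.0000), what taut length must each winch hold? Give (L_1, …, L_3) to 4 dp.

(5.4083, 4.5277, 4.6098)

L_1 = √((8.0000−3.5000)² + (0.0000−3.0000)²) = 5.4083
L_2 = √((8.0000−3.5000)² + (2.5000−3.0000)²) = 4.5277
L_3 = √((0.0000−3.5000)² + (0.0000−3.0000)²) = 4.6098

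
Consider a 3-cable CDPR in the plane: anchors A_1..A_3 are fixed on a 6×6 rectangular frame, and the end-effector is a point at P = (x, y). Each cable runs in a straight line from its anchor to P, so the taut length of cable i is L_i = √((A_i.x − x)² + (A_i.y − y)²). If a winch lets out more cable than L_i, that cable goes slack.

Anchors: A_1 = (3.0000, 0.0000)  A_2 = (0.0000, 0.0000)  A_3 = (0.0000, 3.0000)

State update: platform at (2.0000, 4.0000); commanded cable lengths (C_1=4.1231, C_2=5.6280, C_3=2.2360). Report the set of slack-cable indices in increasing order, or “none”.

cable 1: √((1.0000)²+(-4.0000)²)=4.1231, C_1=4.1231: taut
cable 2: √((-2.0000)²+(-4.0000)²)=4.4721, C_2=5.6280: slack
cable 3: √((-2.0000)²+(-1.0000)²)=2.2361, C_3=2.2360: taut

2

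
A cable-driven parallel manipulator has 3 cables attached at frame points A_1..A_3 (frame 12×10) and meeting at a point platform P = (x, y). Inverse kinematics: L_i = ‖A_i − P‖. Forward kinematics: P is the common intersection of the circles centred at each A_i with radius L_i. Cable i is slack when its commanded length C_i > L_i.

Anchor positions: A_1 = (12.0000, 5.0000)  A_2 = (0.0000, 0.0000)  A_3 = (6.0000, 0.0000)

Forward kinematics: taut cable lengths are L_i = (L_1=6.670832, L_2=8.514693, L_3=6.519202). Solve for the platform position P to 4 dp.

circle eqns → linear via eq_j − eq_1; set k_j = A_j·A_j − L_j²
k_1 = 144.0000+25.0000−44.5000 = 124.5000
24.0000·x + 10.0000·y = k_1−k_2 = 197.0000
12.0000·x + 10.0000·y = k_1−k_3 = 131.0000
solve first two rows → x=5.5000, y=6.5000

(5.5000, 6.5000)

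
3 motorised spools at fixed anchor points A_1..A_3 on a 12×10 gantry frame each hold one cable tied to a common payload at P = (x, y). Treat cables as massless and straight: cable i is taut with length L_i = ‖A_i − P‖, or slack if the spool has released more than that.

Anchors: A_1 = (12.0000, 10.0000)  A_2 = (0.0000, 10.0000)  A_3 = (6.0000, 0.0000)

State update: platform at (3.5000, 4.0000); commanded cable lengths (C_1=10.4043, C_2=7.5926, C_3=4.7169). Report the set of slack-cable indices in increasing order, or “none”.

cable 1: √((8.5000)²+(6.0000)²)=10.4043, C_1=10.4043: taut
cable 2: √((-3.5000)²+(6.0000)²)=6.9462, C_2=7.5926: slack
cable 3: √((2.5000)²+(-4.0000)²)=4.7170, C_3=4.7169: taut

2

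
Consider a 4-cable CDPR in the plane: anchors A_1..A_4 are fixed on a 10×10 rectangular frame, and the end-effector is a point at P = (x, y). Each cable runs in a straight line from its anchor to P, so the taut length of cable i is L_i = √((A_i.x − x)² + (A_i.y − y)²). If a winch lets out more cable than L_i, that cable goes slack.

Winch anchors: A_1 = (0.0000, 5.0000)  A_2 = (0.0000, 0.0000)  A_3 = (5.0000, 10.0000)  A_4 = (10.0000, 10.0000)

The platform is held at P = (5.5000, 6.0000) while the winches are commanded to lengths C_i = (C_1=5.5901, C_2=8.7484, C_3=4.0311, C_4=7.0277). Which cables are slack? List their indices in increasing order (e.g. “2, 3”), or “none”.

cable 1: L_1 = ‖A_1−P‖ = 5.5902;  C_1 = 5.5901 → taut
cable 2: L_2 = ‖A_2−P‖ = 8.1394;  C_2 = 8.7484 → slack
cable 3: L_3 = ‖A_3−P‖ = 4.0311;  C_3 = 4.0311 → taut
cable 4: L_4 = ‖A_4−P‖ = 6.0208;  C_4 = 7.0277 → slack

2, 4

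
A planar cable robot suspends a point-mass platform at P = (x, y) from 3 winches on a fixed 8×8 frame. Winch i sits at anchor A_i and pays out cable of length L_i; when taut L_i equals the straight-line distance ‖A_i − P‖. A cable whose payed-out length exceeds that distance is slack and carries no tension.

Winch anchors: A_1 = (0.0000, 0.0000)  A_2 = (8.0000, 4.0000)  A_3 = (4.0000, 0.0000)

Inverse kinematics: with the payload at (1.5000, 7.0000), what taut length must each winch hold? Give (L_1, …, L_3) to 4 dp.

cable 1: Δx=-1.5000, Δy=-7.0000; L_1 = √(Δx²+Δy²) = 7.1589
cable 2: Δx=6.5000, Δy=-3.0000; L_2 = √(Δx²+Δy²) = 7.1589
cable 3: Δx=2.5000, Δy=-7.0000; L_3 = √(Δx²+Δy²) = 7.4330

(7.1589, 7.1589, 7.4330)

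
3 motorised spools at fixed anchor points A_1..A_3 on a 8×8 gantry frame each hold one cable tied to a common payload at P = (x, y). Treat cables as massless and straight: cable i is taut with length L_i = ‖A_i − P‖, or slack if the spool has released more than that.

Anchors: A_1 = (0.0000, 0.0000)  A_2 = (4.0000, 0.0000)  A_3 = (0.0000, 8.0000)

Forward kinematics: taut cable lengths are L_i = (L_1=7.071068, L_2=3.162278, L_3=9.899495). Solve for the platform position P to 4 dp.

(7.0000, 1.0000)

circle eqns → linear via eq_j − eq_1; set k_j = A_j·A_j − L_j²
k_1 = 0.0000+0.0000−50.0000 = -50.0000
-8.0000·x + 0.0000·y = k_1−k_2 = -56.0000
0.0000·x − 16.0000·y = k_1−k_3 = -16.0000
solve first two rows → x=7.0000, y=1.0000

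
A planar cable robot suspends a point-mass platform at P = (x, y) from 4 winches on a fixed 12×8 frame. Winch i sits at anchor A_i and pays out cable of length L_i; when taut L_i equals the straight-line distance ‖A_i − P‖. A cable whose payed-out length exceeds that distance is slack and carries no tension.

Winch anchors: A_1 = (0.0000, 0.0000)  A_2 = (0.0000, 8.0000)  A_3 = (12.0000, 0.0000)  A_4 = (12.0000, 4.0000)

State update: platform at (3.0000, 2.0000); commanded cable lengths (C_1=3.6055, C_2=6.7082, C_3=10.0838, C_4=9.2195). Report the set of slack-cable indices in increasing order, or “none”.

cable 1: L_1 = ‖A_1−P‖ = 3.6056;  C_1 = 3.6055 → taut
cable 2: L_2 = ‖A_2−P‖ = 6.7082;  C_2 = 6.7082 → taut
cable 3: L_3 = ‖A_3−P‖ = 9.2195;  C_3 = 10.0838 → slack
cable 4: L_4 = ‖A_4−P‖ = 9.2195;  C_4 = 9.2195 → taut

3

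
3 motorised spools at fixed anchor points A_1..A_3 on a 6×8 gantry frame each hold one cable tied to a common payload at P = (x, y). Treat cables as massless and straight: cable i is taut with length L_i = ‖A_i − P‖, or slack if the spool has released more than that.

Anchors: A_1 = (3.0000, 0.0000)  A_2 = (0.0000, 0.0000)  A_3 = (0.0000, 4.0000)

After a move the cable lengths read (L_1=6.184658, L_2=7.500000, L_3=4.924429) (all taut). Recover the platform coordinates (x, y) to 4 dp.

circle eqns → linear via eq_j − eq_1; set q_j = A_j·A_j − L_j²
q_1 = 9.0000+0.0000−38.2500 = -29.2500
6.0000·x + 0.0000·y = q_1−q_2 = 27.0000
6.0000·x − 8.0000·y = q_1−q_3 = -21.0000
solve first two rows → x=4.5000, y=6.0000

(4.5000, 6.0000)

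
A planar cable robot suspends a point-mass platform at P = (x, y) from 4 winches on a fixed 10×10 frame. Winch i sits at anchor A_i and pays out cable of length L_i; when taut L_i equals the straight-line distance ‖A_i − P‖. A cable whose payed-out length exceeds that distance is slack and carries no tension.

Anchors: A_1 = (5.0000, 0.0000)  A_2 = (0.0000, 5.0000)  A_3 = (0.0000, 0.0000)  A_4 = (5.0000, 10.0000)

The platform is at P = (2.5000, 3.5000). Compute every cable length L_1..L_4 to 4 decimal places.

L_1: Δ = A_1−P = (2.5000, -3.5000) → ‖Δ‖ = √18.5000 = 4.3012
L_2: Δ = A_2−P = (-2.5000, 1.5000) → ‖Δ‖ = √8.5000 = 2.9155
L_3: Δ = A_3−P = (-2.5000, -3.5000) → ‖Δ‖ = √18.5000 = 4.3012
L_4: Δ = A_4−P = (2.5000, 6.5000) → ‖Δ‖ = √48.5000 = 6.9642

(4.3012, 2.9155, 4.3012, 6.9642)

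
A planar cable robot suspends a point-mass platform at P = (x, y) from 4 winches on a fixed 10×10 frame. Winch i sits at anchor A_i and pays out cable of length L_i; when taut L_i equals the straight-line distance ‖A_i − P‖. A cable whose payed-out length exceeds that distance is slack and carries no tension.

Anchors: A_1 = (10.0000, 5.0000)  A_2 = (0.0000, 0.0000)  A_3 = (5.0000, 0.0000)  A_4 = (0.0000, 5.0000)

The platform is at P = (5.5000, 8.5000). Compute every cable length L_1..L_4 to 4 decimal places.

cable 1: Δx=4.5000, Δy=-3.5000; L_1 = √(Δx²+Δy²) = 5.7009
cable 2: Δx=-5.5000, Δy=-8.5000; L_2 = √(Δx²+Δy²) = 10.1242
cable 3: Δx=-0.5000, Δy=-8.5000; L_3 = √(Δx²+Δy²) = 8.5147
cable 4: Δx=-5.5000, Δy=-3.5000; L_4 = √(Δx²+Δy²) = 6.5192

(5.7009, 10.1242, 8.5147, 6.5192)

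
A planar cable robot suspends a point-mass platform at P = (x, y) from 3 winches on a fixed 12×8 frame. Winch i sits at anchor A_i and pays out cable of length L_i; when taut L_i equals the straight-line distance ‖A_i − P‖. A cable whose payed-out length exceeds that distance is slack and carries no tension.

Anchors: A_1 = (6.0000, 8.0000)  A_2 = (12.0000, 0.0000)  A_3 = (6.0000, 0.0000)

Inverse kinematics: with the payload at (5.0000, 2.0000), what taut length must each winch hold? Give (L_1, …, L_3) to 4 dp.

L_1 = √((6.0000−5.0000)² + (8.0000−2.0000)²) = 6.0828
L_2 = √((12.0000−5.0000)² + (0.0000−2.0000)²) = 7.2801
L_3 = √((6.0000−5.0000)² + (0.0000−2.0000)²) = 2.2361

(6.0828, 7.2801, 2.2361)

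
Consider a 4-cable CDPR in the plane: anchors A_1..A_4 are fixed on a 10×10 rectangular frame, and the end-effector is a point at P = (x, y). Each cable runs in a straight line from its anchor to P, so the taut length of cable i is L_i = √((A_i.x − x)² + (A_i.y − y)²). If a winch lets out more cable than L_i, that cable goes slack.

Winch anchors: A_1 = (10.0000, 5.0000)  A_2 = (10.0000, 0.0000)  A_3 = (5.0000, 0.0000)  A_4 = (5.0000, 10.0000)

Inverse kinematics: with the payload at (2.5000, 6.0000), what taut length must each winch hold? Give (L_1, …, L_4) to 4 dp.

(7.5664, 9.6047, 6.5000, 4.7170)

L_1: Δ = A_1−P = (7.5000, -1.0000) → ‖Δ‖ = √57.2500 = 7.5664
L_2: Δ = A_2−P = (7.5000, -6.0000) → ‖Δ‖ = √92.2500 = 9.6047
L_3: Δ = A_3−P = (2.5000, -6.0000) → ‖Δ‖ = √42.2500 = 6.5000
L_4: Δ = A_4−P = (2.5000, 4.0000) → ‖Δ‖ = √22.2500 = 4.7170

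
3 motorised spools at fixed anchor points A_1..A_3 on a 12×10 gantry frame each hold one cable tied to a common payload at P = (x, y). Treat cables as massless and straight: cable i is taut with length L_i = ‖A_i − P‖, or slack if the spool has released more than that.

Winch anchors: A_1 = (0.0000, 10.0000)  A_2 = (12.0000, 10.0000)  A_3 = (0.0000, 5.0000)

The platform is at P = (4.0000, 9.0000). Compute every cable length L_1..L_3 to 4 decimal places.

(4.1231, 8.0623, 5.6569)

cable 1: Δx=-4.0000, Δy=1.0000; L_1 = √(Δx²+Δy²) = 4.1231
cable 2: Δx=8.0000, Δy=1.0000; L_2 = √(Δx²+Δy²) = 8.0623
cable 3: Δx=-4.0000, Δy=-4.0000; L_3 = √(Δx²+Δy²) = 5.6569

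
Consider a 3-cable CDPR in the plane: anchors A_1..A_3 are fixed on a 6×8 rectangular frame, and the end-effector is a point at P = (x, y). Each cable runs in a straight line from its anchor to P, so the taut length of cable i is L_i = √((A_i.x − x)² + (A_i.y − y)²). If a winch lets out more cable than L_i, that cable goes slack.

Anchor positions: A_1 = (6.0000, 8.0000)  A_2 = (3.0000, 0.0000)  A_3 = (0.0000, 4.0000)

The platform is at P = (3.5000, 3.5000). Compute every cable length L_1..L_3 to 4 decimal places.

(5.1478, 3.5355, 3.5355)

L_1 = √((6.0000−3.5000)² + (8.0000−3.5000)²) = 5.1478
L_2 = √((3.0000−3.5000)² + (0.0000−3.5000)²) = 3.5355
L_3 = √((0.0000−3.5000)² + (4.0000−3.5000)²) = 3.5355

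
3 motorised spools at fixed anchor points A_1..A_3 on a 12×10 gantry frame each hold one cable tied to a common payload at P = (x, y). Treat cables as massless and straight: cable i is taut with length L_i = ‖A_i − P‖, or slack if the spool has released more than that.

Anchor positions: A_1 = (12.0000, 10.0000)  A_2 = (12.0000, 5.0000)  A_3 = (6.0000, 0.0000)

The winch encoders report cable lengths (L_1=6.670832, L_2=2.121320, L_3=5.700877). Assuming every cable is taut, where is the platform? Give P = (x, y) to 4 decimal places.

circle eqns → linear via eq_j − eq_1; set c_j = A_j·A_j − L_j²
c_1 = 144.0000+100.0000−44.5000 = 199.5000
0.0000·x + 10.0000·y = c_1−c_2 = 35.0000
12.0000·x + 20.0000·y = c_1−c_3 = 196.0000
solve first two rows → x=10.5000, y=3.5000

(10.5000, 3.5000)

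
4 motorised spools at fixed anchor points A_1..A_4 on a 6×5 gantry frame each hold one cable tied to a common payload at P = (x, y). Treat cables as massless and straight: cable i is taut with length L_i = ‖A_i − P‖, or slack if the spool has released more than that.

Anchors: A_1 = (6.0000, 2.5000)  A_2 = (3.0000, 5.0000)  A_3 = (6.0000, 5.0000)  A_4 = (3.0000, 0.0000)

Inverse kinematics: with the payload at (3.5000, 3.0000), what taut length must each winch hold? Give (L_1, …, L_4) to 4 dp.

(2.5495, 2.0616, 3.2016, 3.0414)

L_1 = √((6.0000−3.5000)² + (2.5000−3.0000)²) = 2.5495
L_2 = √((3.0000−3.5000)² + (5.0000−3.0000)²) = 2.0616
L_3 = √((6.0000−3.5000)² + (5.0000−3.0000)²) = 3.2016
L_4 = √((3.0000−3.5000)² + (0.0000−3.0000)²) = 3.0414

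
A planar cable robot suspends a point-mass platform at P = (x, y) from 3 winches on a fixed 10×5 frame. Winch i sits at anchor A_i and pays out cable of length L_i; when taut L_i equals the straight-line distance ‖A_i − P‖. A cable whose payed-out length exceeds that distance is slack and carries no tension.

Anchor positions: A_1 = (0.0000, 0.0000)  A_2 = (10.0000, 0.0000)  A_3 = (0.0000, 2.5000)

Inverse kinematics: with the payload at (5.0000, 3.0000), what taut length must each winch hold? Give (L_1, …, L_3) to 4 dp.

L_1 = √((0.0000−5.0000)² + (0.0000−3.0000)²) = 5.8310
L_2 = √((10.0000−5.0000)² + (0.0000−3.0000)²) = 5.8310
L_3 = √((0.0000−5.0000)² + (2.5000−3.0000)²) = 5.0249

(5.8310, 5.8310, 5.0249)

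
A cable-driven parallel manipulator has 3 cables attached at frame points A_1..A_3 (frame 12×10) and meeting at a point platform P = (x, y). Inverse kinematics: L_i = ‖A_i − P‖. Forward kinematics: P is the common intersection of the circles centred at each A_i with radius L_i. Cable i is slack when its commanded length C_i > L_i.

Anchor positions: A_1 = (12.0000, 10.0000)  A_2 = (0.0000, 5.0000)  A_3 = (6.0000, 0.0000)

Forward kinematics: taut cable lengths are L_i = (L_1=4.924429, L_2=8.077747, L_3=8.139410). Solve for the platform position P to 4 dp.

expand ‖A_i−P‖²=L_i² and subtract eq 1 (q_i ≔ ‖A_i‖²−L_i²)
q_1 = 144.0000+100.0000−24.2500 = 219.7500
eq1−eq2 → [24.0000  10.0000]·P = 260.0000
eq1−eq3 → [12.0000  20.0000]·P = 250.0000
2×2 solve → P = (7.5000, 8.0000)

(7.5000, 8.0000)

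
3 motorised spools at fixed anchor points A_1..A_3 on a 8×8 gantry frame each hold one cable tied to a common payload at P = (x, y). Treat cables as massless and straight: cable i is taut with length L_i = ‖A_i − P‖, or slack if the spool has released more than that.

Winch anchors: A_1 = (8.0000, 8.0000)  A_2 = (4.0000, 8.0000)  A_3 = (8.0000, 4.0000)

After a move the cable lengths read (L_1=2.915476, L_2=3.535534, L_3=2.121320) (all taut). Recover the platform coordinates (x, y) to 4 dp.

(6.5000, 5.5000)

circle eqns → linear via eq_j − eq_1; set k_j = A_j·A_j − L_j²
k_1 = 64.0000+64.0000−8.5000 = 119.5000
8.0000·x + 0.0000·y = k_1−k_2 = 52.0000
0.0000·x + 8.0000·y = k_1−k_3 = 44.0000
solve first two rows → x=6.5000, y=5.5000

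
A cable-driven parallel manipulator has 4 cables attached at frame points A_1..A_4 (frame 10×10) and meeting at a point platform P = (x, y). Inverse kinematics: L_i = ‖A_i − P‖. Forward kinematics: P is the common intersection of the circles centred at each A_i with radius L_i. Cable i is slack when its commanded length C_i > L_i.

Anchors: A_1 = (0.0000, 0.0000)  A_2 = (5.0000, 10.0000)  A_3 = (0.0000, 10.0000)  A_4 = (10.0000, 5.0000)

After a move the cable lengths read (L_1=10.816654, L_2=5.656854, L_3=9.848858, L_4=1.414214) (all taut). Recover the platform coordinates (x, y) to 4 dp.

(9.0000, 6.0000)

expand ‖A_i−P‖²=L_i² and subtract eq 1 (c_i ≔ ‖A_i‖²−L_i²)
c_1 = 0.0000+0.0000−117.0000 = -117.0000
eq1−eq2 → [-10.0000  -20.0000]·P = -210.0000
eq1−eq3 → [0.0000  -20.0000]·P = -120.0000
eq1−eq4 → [-20.0000  -10.0000]·P = -240.0000
2×2 solve → P = (9.0000, 6.0000)
check cable 4: ‖A_4−P‖² = 2.0000 ≈ L_4² = 2.0000 ✓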